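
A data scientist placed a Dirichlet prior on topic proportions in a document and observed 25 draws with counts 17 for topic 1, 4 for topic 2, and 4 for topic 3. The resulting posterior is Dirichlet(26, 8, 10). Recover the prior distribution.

Dirichlet(9, 4, 6)

For a Dirichlet(α) prior with multinomial counts c, the posterior is Dirichlet(α + c) componentwise.
Subtract each count from the matching posterior parameter: 26−17=9, 8−4=4, 10−4=6.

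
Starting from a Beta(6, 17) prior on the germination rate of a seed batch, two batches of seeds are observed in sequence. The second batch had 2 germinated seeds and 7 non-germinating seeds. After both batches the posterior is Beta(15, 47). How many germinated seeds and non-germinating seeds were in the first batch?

Sequential conjugate updates are equivalent to a single update on the pooled data, so total successes = posterior α − prior α and total failures = posterior β − prior β.
Total across both batches: 15−6=9 germinated seeds, 47−17=30 non-germinating seeds.
Subtract the second batch: 9−2=7 germinated seeds and 30−7=23 non-germinating seeds.

7 germinated seeds and 23 non-germinating seeds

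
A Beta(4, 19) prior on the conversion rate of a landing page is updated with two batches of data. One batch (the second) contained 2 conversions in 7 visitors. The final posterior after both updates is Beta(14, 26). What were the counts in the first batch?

8 conversions and 2 bounces

Sequential conjugate updates are equivalent to a single update on the pooled data, so total successes = posterior α − prior α and total failures = posterior β − prior β.
Total across both batches: 14−4=10 conversions, 26−19=7 bounces.
Subtract the second batch: 10−2=8 conversions and 7−5=2 bounces.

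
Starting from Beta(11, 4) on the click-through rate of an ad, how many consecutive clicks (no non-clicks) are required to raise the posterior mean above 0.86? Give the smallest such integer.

k = 14

After k clicks and 0 non-clicks the posterior is Beta(11+k, 4), with mean (11+k)/(11+4+k).
Set (11+k)/(15+k) > 0.86 and solve: k > (0.86·15 − 11)/(1 − 0.86) = 13.571.
The smallest integer exceeding 13.571 is 14, and checking k=14: (25)/(29) = 0.8621 > 0.86.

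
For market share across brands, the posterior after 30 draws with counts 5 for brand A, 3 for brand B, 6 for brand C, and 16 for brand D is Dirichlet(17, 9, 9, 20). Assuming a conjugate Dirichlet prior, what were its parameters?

Dirichlet(12, 6, 3, 4)

For a Dirichlet(α) prior with multinomial counts c, the posterior is Dirichlet(α + c) componentwise.
Subtract each count from the matching posterior parameter: 17−5=12, 9−3=6, 9−6=3, 20−16=4.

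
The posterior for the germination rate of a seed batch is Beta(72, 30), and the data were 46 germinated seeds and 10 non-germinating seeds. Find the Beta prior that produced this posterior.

Beta(26, 20)

Beta is conjugate to the binomial likelihood: posterior = Beta(a+s, b+f).
So a = 72 − 46 = 26 and b = 30 − 10 = 20.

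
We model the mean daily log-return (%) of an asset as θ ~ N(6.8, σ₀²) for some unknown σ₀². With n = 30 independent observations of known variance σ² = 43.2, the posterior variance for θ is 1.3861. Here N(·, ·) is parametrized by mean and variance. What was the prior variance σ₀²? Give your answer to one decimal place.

Posterior precision equals prior precision plus data precision: 1/σ_n² = 1/σ₀² + n/σ².
So 1/σ₀² = 1/1.3861 − 30/43.2 = 0.721449 − 0.694444 = 0.027005.
Hence σ₀² = 1/0.027005 ≈ 37.0.

σ₀² = 37.0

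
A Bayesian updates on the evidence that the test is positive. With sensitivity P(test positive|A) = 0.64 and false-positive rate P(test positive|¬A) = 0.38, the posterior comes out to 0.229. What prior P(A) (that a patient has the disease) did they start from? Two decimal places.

In odds form, posterior odds = prior odds × likelihood ratio, so prior odds = posterior odds ÷ LR.
Posterior odds = 0.229/(1−0.229) = 0.2970. LR = 0.64/0.38 = 1.6842.
Prior odds = 0.2970/1.6842 = 0.1763, so P(A) = 0.1763/(1+0.1763) ≈ 0.15.

P(A) = 0.15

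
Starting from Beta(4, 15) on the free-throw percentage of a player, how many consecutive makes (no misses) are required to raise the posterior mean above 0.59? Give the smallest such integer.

k = 18

After k makes and 0 misses the posterior is Beta(4+k, 15), with mean (4+k)/(4+15+k).
Set (4+k)/(19+k) > 0.59 and solve: k > (0.59·19 − 4)/(1 − 0.59) = 17.585.
The smallest integer exceeding 17.585 is 18, and checking k=18: (22)/(37) = 0.5946 > 0.59.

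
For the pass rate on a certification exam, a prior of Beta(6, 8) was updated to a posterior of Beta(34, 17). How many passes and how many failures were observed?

A Beta(α, β) prior with s successes and f failures in binomial data gives a Beta(α+s, β+f) posterior.
Match parameters: s=34−6=28, f=17−8=9.

28 passes and 9 failures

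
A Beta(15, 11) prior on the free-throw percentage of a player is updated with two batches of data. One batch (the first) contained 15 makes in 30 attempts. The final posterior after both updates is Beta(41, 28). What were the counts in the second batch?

Because Beta–binomial updating is additive in the counts, the combined data contributed (α_post−α_prior, β_post−β_prior) successes and failures.
Total across both batches: 41−15=26 makes, 28−11=17 misses.
Subtract the first batch: 26−15=11 makes and 17−15=2 misses.

11 makes and 2 misses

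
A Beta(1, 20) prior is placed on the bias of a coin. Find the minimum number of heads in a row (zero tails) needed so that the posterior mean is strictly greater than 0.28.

After k heads and 0 tails the posterior is Beta(1+k, 20), with mean (1+k)/(1+20+k).
Set (1+k)/(21+k) > 0.28 and solve: k > (0.28·21 − 1)/(1 − 0.28) = 6.778.
The smallest integer exceeding 6.778 is 7, and checking k=7: (8)/(28) = 0.2857 > 0.28.

k = 7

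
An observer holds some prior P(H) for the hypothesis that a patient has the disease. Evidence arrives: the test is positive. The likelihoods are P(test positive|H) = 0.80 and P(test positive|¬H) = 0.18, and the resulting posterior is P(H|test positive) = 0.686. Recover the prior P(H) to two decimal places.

In odds form, posterior odds = prior odds × likelihood ratio, so prior odds = posterior odds ÷ LR.
Posterior odds = 0.686/(1−0.686) = 2.1847. LR = 0.80/0.18 = 4.4444.
Prior odds = 2.1847/4.4444 = 0.4916, so P(H) = 0.4916/(1+0.4916) ≈ 0.33.

P(H) = 0.33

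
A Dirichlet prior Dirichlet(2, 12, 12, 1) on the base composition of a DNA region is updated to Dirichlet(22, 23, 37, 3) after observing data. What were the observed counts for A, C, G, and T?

For a Dirichlet(α) prior with multinomial counts c, the posterior is Dirichlet(α + c) componentwise.
Counts are posterior − prior componentwise: 22−2=20, 23−12=11, 37−12=25, 3−1=2.

counts (20, 11, 25, 2)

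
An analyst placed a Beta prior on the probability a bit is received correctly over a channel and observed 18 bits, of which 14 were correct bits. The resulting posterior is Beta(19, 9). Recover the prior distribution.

Beta is conjugate to the binomial likelihood: posterior = Beta(α+s, β+f).
So α = 19 − 14 = 5 and β = 9 − 4 = 5.

Beta(5, 5)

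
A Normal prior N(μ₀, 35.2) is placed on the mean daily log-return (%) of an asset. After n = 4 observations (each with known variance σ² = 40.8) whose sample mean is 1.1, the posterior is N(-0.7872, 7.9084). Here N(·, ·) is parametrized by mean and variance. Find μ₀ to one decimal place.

μ₀ = -7.3

The posterior mean is a precision-weighted average: μ_n = (τ₀μ₀ + τ_data·x̄)/(τ₀+τ_data), with τ₀=1/σ₀² and τ_data=n/σ².
Here τ₀ = 1/35.2 = 0.028409 and τ_data = 4/40.8 = 0.098039, so τ_n = 0.126448.
Rearranging for μ₀: μ₀ = (μ_n·τ_n − τ_data·x̄)/τ₀ = (-0.7872·0.126448 − 0.098039·1.1) / 0.028409 = -0.207383/0.028409 ≈ -7.3.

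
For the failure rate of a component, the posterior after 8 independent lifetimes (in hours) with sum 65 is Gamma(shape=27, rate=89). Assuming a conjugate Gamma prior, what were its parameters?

For an exponential likelihood with a Gamma(α, β) prior on the rate, n observations with total T give posterior Gamma(α+n, β+T).
So α = 27 − 8 = 19 and β = 89 − 65 = 24.

Gamma(shape=19, rate=24)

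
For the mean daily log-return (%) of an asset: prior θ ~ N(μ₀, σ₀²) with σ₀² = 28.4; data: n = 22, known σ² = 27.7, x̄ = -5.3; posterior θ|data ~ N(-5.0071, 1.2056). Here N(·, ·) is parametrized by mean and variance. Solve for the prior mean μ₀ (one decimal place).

The posterior mean is a precision-weighted average: μ_n = (τ₀μ₀ + τ_data·x̄)/(τ₀+τ_data), with τ₀=1/σ₀² and τ_data=n/σ².
Here τ₀ = 1/28.4 = 0.035211 and τ_data = 22/27.7 = 0.794224, so τ_n = 0.829435.
Rearranging for μ₀: μ₀ = (μ_n·τ_n − τ_data·x̄)/τ₀ = (-5.0071·0.829435 − 0.794224·-5.3) / 0.035211 = 0.056323/0.035211 ≈ 1.6.

μ₀ = 1.6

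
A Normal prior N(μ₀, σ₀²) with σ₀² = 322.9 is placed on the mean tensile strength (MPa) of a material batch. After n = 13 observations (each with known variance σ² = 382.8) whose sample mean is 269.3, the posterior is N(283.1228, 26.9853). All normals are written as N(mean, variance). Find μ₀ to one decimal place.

μ₀ = 434.7

With known observation variance, the Normal–Normal posterior has precision τ_n = τ₀ + n/σ² and mean μ_n = (τ₀μ₀ + (n/σ²)x̄)/τ_n.
Here τ₀ = 1/322.9 = 0.003097 and τ_data = 13/382.8 = 0.033960, so τ_n = 0.037057.
Rearranging for μ₀: μ₀ = (μ_n·τ_n − τ_data·x̄)/τ₀ = (283.1228·0.037057 − 0.033960·269.3) / 0.003097 = 1.346254/0.003097 ≈ 434.7.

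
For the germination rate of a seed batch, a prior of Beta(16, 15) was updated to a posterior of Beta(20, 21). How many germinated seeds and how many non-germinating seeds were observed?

4 germinated seeds and 6 non-germinating seeds

Beta is conjugate to the binomial likelihood: posterior = Beta(α+s, β+f).
So s = 20 − 16 = 4 and f = 21 − 15 = 6.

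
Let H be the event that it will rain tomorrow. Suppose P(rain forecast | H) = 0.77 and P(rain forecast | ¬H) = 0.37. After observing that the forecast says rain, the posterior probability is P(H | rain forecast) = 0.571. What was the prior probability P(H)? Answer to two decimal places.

Bayes' rule in odds form gives O(H|E) = O(H)·[P(E|H)/P(E|¬H)], hence O(H) = O(H|E)/LR.
Posterior odds = 0.571/(1−0.571) = 1.3310. LR = 0.77/0.37 = 2.0811.
Prior odds = 1.3310/2.0811 = 0.6396, so P(H) = 0.6396/(1+0.6396) ≈ 0.39.

P(H) = 0.39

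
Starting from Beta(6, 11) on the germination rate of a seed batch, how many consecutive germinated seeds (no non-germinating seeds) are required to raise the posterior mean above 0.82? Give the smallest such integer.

After k germinated seeds and 0 non-germinating seeds the posterior is Beta(6+k, 11), with mean (6+k)/(6+11+k).
Set (6+k)/(17+k) > 0.82 and solve: k > (0.82·17 − 6)/(1 − 0.82) = 44.111.
The smallest integer exceeding 44.111 is 45, and checking k=45: (51)/(62) = 0.8226 > 0.82.

k = 45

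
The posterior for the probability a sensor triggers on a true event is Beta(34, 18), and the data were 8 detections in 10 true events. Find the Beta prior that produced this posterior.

Beta(26, 16)

Under Beta–binomial conjugacy the posterior parameters are (α+s, β+f).
Subtract the data counts: 34−8=26, 18−2=16.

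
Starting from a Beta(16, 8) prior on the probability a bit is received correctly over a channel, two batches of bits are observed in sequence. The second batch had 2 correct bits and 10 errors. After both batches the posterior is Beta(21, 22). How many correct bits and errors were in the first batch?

3 correct bits and 4 errors

Because Beta–binomial updating is additive in the counts, the combined data contributed (α_post−α_prior, β_post−β_prior) successes and failures.
Total across both batches: 21−16=5 correct bits, 22−8=14 errors.
Subtract the second batch: 5−2=3 correct bits and 14−10=4 errors.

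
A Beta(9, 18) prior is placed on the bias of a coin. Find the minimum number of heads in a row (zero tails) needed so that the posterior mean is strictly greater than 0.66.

After k heads and 0 tails the posterior is Beta(9+k, 18), with mean (9+k)/(9+18+k).
Set (9+k)/(27+k) > 0.66 and solve: k > (0.66·27 − 9)/(1 − 0.66) = 25.941.
The smallest integer exceeding 25.941 is 26, and checking k=26: (35)/(53) = 0.6604 > 0.66.

k = 26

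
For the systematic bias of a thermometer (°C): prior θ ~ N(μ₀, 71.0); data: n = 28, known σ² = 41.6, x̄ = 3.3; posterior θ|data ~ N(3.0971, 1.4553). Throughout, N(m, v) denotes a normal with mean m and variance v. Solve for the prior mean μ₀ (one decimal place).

With known observation variance, the Normal–Normal posterior has precision τ_n = τ₀ + n/σ² and mean μ_n = (τ₀μ₀ + (n/σ²)x̄)/τ_n.
Here τ₀ = 1/71.0 = 0.014085 and τ_data = 28/41.6 = 0.673077, so τ_n = 0.687162.
Rearranging for μ₀: μ₀ = (μ_n·τ_n − τ_data·x̄)/τ₀ = (3.0971·0.687162 − 0.673077·3.3) / 0.014085 = -0.092945/0.014085 ≈ -6.6.

μ₀ = -6.6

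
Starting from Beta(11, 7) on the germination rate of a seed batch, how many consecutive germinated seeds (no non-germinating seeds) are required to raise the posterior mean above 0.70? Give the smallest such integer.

After k germinated seeds and 0 non-germinating seeds the posterior is Beta(11+k, 7), with mean (11+k)/(11+7+k).
Set (11+k)/(18+k) > 0.70 and solve: k > (0.70·18 − 11)/(1 − 0.70) = 5.333.
The smallest integer exceeding 5.333 is 6.

k = 6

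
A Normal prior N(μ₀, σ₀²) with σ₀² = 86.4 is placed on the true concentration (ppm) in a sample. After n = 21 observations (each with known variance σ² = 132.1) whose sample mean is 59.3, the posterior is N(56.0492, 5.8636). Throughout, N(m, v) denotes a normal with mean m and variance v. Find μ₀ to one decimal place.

The posterior mean is a precision-weighted average: μ_n = (τ₀μ₀ + τ_data·x̄)/(τ₀+τ_data), with τ₀=1/σ₀² and τ_data=n/σ².
Here τ₀ = 1/86.4 = 0.011574 and τ_data = 21/132.1 = 0.158970, so τ_n = 0.170544.
Rearranging for μ₀: μ₀ = (μ_n·τ_n − τ_data·x̄)/τ₀ = (56.0492·0.170544 − 0.158970·59.3) / 0.011574 = 0.131934/0.011574 ≈ 11.4.

μ₀ = 11.4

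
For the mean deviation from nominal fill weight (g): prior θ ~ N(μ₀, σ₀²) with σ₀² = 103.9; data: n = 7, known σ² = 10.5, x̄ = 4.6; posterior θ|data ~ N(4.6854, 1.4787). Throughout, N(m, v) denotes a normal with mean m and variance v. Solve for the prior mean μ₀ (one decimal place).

μ₀ = 10.6

The posterior mean is a precision-weighted average: μ_n = (τ₀μ₀ + τ_data·x̄)/(τ₀+τ_data), with τ₀=1/σ₀² and τ_data=n/σ².
Here τ₀ = 1/103.9 = 0.009625 and τ_data = 7/10.5 = 0.666667, so τ_n = 0.676292.
Rearranging for μ₀: μ₀ = (μ_n·τ_n − τ_data·x̄)/τ₀ = (4.6854·0.676292 − 0.666667·4.6) / 0.009625 = 0.102030/0.009625 ≈ 10.6.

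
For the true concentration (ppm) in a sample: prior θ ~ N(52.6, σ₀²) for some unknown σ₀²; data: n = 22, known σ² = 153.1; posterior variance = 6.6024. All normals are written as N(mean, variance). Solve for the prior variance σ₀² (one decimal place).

σ₀² = 128.8

Posterior precision equals prior precision plus data precision: 1/σ_n² = 1/σ₀² + n/σ².
So 1/σ₀² = 1/6.6024 − 22/153.1 = 0.151460 − 0.143697 = 0.007763.
Hence σ₀² = 1/0.007763 ≈ 128.8.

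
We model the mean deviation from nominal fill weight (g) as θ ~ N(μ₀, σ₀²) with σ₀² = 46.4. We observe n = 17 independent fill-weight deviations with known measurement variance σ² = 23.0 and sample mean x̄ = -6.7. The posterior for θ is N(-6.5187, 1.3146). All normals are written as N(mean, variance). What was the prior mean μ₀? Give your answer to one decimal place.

With known observation variance, the Normal–Normal posterior has precision τ_n = τ₀ + n/σ² and mean μ_n = (τ₀μ₀ + (n/σ²)x̄)/τ_n.
Here τ₀ = 1/46.4 = 0.021552 and τ_data = 17/23.0 = 0.739130, so τ_n = 0.760682.
Rearranging for μ₀: μ₀ = (μ_n·τ_n − τ_data·x̄)/τ₀ = (-6.5187·0.760682 − 0.739130·-6.7) / 0.021552 = -0.006487/0.021552 ≈ -0.3.

μ₀ = -0.3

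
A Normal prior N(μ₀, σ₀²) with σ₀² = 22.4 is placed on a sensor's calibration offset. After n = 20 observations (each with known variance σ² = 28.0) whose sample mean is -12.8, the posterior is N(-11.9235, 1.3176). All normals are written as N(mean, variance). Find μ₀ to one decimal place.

μ₀ = 2.1

The posterior mean is a precision-weighted average: μ_n = (τ₀μ₀ + τ_data·x̄)/(τ₀+τ_data), with τ₀=1/σ₀² and τ_data=n/σ².
Here τ₀ = 1/22.4 = 0.044643 and τ_data = 20/28.0 = 0.714286, so τ_n = 0.758929.
Rearranging for μ₀: μ₀ = (μ_n·τ_n − τ_data·x̄)/τ₀ = (-11.9235·0.758929 − 0.714286·-12.8) / 0.044643 = 0.093771/0.044643 ≈ 2.1.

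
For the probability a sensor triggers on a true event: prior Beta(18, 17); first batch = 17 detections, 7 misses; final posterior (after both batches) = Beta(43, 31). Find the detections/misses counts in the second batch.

8 detections and 7 misses

Sequential conjugate updates are equivalent to a single update on the pooled data, so total successes = posterior α − prior α and total failures = posterior β − prior β.
Total across both batches: 43−18=25 detections, 31−17=14 misses.
Subtract the first batch: 25−17=8 detections and 14−7=7 misses.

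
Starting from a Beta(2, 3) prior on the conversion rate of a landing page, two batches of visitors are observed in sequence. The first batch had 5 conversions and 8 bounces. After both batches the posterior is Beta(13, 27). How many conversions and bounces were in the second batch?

Sequential conjugate updates are equivalent to a single update on the pooled data, so total successes = posterior α − prior α and total failures = posterior β − prior β.
Total across both batches: 13−2=11 conversions, 27−3=24 bounces.
Subtract the first batch: 11−5=6 conversions and 24−8=16 bounces.

6 conversions and 16 bounces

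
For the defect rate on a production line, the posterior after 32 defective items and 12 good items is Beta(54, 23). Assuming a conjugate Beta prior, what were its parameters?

Beta is conjugate to the binomial likelihood: posterior = Beta(α+s, β+f).
So α = 54 − 32 = 22 and β = 23 − 12 = 11.

Beta(22, 11)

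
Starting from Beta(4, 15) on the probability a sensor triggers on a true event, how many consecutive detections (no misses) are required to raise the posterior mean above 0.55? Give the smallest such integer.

k = 15

After k detections and 0 misses the posterior is Beta(4+k, 15), with mean (4+k)/(4+15+k).
Set (4+k)/(19+k) > 0.55 and solve: k > (0.55·19 − 4)/(1 − 0.55) = 14.333.
The smallest integer exceeding 14.333 is 15.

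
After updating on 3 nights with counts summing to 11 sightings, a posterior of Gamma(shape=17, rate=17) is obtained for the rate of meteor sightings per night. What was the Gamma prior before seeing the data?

Gamma(shape=6, rate=14)

A Gamma(α, β) prior (rate parametrization) on a Poisson rate with n observations summing to S gives posterior Gamma(α+S, β+n).
So α = 17 − 11 = 6 and β = 17 − 3 = 14.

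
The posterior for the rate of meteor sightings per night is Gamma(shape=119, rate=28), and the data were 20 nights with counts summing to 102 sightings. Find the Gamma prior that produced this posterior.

Gamma(shape=17, rate=8)

Gamma–Poisson conjugacy: posterior shape = α + Σxᵢ, posterior rate = β + n.
So α = 119 − 102 = 17 and β = 28 − 20 = 8.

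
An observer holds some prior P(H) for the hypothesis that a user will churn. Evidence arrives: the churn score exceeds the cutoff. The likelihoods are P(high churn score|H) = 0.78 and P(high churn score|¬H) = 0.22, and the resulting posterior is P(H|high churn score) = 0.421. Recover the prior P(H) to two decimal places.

Bayes' rule in odds form gives O(H|E) = O(H)·[P(E|H)/P(E|¬H)], hence O(H) = O(H|E)/LR.
Posterior odds = 0.421/(1−0.421) = 0.7271. LR = 0.78/0.22 = 3.5455.
Prior odds = 0.7271/3.5455 = 0.2051, so P(H) = 0.2051/(1+0.2051) ≈ 0.17.

P(H) = 0.17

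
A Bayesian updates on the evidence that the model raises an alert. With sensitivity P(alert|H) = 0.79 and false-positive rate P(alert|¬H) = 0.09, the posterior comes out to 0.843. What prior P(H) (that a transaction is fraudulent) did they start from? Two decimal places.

P(H) = 0.38

In odds form, posterior odds = prior odds × likelihood ratio, so prior odds = posterior odds ÷ LR.
Posterior odds = 0.843/(1−0.843) = 5.3694. LR = 0.79/0.09 = 8.7778.
Prior odds = 5.3694/8.7778 = 0.6117, so P(H) = 0.6117/(1+0.6117) ≈ 0.38.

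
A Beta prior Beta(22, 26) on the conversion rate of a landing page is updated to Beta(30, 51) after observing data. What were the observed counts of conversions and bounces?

A Beta(α, β) prior with s successes and f failures in binomial data gives a Beta(α+s, β+f) posterior.
Match parameters: s=30−22=8, f=51−26=25.

8 conversions and 25 bounces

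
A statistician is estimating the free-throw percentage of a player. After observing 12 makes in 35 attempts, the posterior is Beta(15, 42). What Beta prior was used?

A Beta(α, β) prior with s successes and f failures in binomial data gives a Beta(α+s, β+f) posterior.
So α = 15 − 12 = 3 and β = 42 − 23 = 19.

Beta(3, 19)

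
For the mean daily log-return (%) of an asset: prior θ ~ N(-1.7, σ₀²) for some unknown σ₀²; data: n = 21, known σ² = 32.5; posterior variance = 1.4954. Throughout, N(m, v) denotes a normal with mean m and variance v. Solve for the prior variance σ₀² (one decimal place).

Posterior precision equals prior precision plus data precision: 1/σ_n² = 1/σ₀² + n/σ².
So 1/σ₀² = 1/1.4954 − 21/32.5 = 0.668717 − 0.646154 = 0.022563.
Hence σ₀² = 1/0.022563 ≈ 44.3.

σ₀² = 44.3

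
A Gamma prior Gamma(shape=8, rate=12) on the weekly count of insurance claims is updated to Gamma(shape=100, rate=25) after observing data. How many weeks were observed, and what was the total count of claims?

n = 13 weeks with total 92 claims

A Gamma(α, β) prior (rate parametrization) on a Poisson rate with n observations summing to S gives posterior Gamma(α+S, β+n).
Matching: Σxᵢ = 100 − 8 = 92 and n = 25 − 12 = 13.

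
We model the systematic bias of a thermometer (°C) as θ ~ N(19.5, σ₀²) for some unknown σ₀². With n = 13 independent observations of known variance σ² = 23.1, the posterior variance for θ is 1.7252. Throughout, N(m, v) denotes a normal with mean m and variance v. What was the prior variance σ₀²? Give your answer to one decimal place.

Posterior precision equals prior precision plus data precision: 1/σ_n² = 1/σ₀² + n/σ².
So 1/σ₀² = 1/1.7252 − 13/23.1 = 0.579643 − 0.562771 = 0.016872.
Hence σ₀² = 1/0.016872 ≈ 59.3.

σ₀² = 59.3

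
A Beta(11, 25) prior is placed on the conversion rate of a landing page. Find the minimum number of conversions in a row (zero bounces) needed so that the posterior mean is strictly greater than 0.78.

k = 78

After k conversions and 0 bounces the posterior is Beta(11+k, 25), with mean (11+k)/(11+25+k).
Set (11+k)/(36+k) > 0.78 and solve: k > (0.78·36 − 11)/(1 − 0.78) = 77.636.
The smallest integer exceeding 77.636 is 78.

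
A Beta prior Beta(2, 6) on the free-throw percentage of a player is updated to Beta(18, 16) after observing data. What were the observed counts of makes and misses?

Beta is conjugate to the binomial likelihood: posterior = Beta(a+s, b+f).
So s = 18 − 2 = 16 and f = 16 − 6 = 10.

16 makes and 10 misses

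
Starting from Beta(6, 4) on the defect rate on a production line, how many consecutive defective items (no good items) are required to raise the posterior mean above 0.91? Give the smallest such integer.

k = 35

After k defective items and 0 good items the posterior is Beta(6+k, 4), with mean (6+k)/(6+4+k).
Set (6+k)/(10+k) > 0.91 and solve: k > (0.91·10 − 6)/(1 − 0.91) = 34.444.
The smallest integer exceeding 34.444 is 35.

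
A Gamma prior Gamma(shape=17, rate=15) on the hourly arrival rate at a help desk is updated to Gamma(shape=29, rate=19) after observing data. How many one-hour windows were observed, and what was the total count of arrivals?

n = 4 one-hour windows with total 12 arrivals

A Gamma(α, β) prior (rate parametrization) on a Poisson rate with n observations summing to S gives posterior Gamma(α+S, β+n).
Matching: Σxᵢ = 29 − 17 = 12 and n = 19 − 15 = 4.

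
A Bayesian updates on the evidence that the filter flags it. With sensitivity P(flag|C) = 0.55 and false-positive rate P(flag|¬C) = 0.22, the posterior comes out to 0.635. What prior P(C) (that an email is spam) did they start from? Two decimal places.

P(C) = 0.41

Bayes' rule in odds form gives O(C|E) = O(C)·[P(E|C)/P(E|¬C)], hence O(C) = O(C|E)/LR.
Posterior odds = 0.635/(1−0.635) = 1.7397. LR = 0.55/0.22 = 2.5000.
Prior odds = 1.7397/2.5000 = 0.6959, so P(C) = 0.6959/(1+0.6959) ≈ 0.41.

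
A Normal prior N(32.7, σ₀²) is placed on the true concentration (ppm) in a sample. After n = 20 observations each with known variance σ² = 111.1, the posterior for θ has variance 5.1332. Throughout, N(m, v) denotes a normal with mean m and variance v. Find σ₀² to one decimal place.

Posterior precision equals prior precision plus data precision: 1/σ_n² = 1/σ₀² + n/σ².
So 1/σ₀² = 1/5.1332 − 20/111.1 = 0.194810 − 0.180018 = 0.014792.
Hence σ₀² = 1/0.014792 ≈ 67.6.

σ₀² = 67.6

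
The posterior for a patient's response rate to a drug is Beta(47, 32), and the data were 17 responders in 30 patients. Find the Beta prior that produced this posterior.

Beta(30, 19)

Beta is conjugate to the binomial likelihood: posterior = Beta(a+s, b+f).
Subtract the data counts: 47−17=30, 32−13=19.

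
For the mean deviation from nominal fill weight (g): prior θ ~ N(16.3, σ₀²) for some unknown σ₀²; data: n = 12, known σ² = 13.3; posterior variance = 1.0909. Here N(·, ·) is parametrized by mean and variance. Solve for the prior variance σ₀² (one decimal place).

σ₀² = 69.4

For the Normal–Normal model with known σ², precisions add: τ_n = τ₀ + n/σ².
So 1/σ₀² = 1/1.0909 − 12/13.3 = 0.916674 − 0.902256 = 0.014418.
Hence σ₀² = 1/0.014418 ≈ 69.4.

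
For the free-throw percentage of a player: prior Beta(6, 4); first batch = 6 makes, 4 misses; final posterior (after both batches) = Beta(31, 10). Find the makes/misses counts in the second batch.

Because Beta–binomial updating is additive in the counts, the combined data contributed (α_post−α_prior, β_post−β_prior) successes and failures.
Total across both batches: 31−6=25 makes, 10−4=6 misses.
Subtract the first batch: 25−6=19 makes and 6−4=2 misses.

19 makes and 2 misses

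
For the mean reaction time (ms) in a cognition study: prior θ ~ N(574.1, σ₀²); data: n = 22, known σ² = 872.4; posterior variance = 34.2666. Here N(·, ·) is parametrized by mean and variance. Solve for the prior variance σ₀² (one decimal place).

σ₀² = 252.2

Posterior precision equals prior precision plus data precision: 1/σ_n² = 1/σ₀² + n/σ².
So 1/σ₀² = 1/34.2666 − 22/872.4 = 0.029183 − 0.025218 = 0.003965.
Hence σ₀² = 1/0.003965 ≈ 252.2.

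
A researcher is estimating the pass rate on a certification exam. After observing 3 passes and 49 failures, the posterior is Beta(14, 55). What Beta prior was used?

Under Beta–binomial conjugacy the posterior parameters are (a+s, b+f).
Subtract the data counts: 14−3=11, 55−49=6.

Beta(11, 6)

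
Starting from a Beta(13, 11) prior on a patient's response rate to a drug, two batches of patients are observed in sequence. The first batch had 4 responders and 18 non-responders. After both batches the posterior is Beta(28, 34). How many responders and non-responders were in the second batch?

Because Beta–binomial updating is additive in the counts, the combined data contributed (α_post−α_prior, β_post−β_prior) successes and failures.
Total across both batches: 28−13=15 responders, 34−11=23 non-responders.
Subtract the first batch: 15−4=11 responders and 23−18=5 non-responders.

11 responders and 5 non-responders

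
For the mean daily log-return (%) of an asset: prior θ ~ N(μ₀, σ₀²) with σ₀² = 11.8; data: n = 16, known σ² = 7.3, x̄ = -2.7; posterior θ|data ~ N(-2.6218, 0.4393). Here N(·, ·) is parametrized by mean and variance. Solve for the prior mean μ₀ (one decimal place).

μ₀ = -0.6

With known observation variance, the Normal–Normal posterior has precision τ_n = τ₀ + n/σ² and mean μ_n = (τ₀μ₀ + (n/σ²)x̄)/τ_n.
Here τ₀ = 1/11.8 = 0.084746 and τ_data = 16/7.3 = 2.191781, so τ_n = 2.276527.
Rearranging for μ₀: μ₀ = (μ_n·τ_n − τ_data·x̄)/τ₀ = (-2.6218·2.276527 − 2.191781·-2.7) / 0.084746 = -0.050790/0.084746 ≈ -0.6.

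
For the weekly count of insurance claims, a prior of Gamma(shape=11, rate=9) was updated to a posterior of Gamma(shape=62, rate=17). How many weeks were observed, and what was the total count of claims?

Gamma–Poisson conjugacy: posterior shape = α + Σxᵢ, posterior rate = β + n.
Matching: Σxᵢ = 62 − 11 = 51 and n = 17 − 9 = 8.

n = 8 weeks with total 51 claims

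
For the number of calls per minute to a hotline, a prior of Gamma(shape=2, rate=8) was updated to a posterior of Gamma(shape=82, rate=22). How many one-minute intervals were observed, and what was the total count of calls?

n = 14 one-minute intervals with total 80 calls

A Gamma(α, β) prior (rate parametrization) on a Poisson rate with n observations summing to S gives posterior Gamma(α+S, β+n).
Matching: Σxᵢ = 82 − 2 = 80 and n = 22 − 8 = 14.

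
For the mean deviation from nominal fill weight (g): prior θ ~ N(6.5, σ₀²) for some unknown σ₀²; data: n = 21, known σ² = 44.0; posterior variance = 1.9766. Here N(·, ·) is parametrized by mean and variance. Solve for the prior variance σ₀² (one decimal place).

For the Normal–Normal model with known σ², precisions add: τ_n = τ₀ + n/σ².
So 1/σ₀² = 1/1.9766 − 21/44.0 = 0.505919 − 0.477273 = 0.028646.
Hence σ₀² = 1/0.028646 ≈ 34.9.

σ₀² = 34.9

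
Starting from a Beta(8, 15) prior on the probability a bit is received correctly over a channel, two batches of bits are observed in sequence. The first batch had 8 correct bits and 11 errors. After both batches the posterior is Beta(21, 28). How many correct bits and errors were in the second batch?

5 correct bits and 2 errors

Sequential conjugate updates are equivalent to a single update on the pooled data, so total successes = posterior α − prior α and total failures = posterior β − prior β.
Total across both batches: 21−8=13 correct bits, 28−15=13 errors.
Subtract the first batch: 13−8=5 correct bits and 13−11=2 errors.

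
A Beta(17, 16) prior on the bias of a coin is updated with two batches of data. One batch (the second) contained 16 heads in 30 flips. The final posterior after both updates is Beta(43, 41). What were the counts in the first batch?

10 heads and 11 tails

Sequential conjugate updates are equivalent to a single update on the pooled data, so total successes = posterior α − prior α and total failures = posterior β − prior β.
Total across both batches: 43−17=26 heads, 41−16=25 tails.
Subtract the second batch: 26−16=10 heads and 25−14=11 tails.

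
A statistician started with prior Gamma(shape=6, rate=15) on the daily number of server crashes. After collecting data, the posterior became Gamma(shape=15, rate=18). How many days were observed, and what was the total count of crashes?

A Gamma(α, β) prior (rate parametrization) on a Poisson rate with n observations summing to S gives posterior Gamma(α+S, β+n).
Matching: Σxᵢ = 15 − 6 = 9 and n = 18 − 15 = 3.

n = 3 days with total 9 crashes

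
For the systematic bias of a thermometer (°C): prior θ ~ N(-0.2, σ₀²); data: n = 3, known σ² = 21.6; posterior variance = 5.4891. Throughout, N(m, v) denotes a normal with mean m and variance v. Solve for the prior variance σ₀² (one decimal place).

For the Normal–Normal model with known σ², precisions add: τ_n = τ₀ + n/σ².
So 1/σ₀² = 1/5.4891 − 3/21.6 = 0.182179 − 0.138889 = 0.043290.
Hence σ₀² = 1/0.043290 ≈ 23.1.

σ₀² = 23.1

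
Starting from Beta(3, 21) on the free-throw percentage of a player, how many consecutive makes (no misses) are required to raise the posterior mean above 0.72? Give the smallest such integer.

k = 52

After k makes and 0 misses the posterior is Beta(3+k, 21), with mean (3+k)/(3+21+k).
Set (3+k)/(24+k) > 0.72 and solve: k > (0.72·24 − 3)/(1 − 0.72) = 51.000.
The smallest integer exceeding 51.000 is 52.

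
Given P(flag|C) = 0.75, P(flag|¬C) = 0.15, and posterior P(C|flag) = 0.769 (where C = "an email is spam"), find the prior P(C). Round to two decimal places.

P(C) = 0.40

In odds form, posterior odds = prior odds × likelihood ratio, so prior odds = posterior odds ÷ LR.
Posterior odds = 0.769/(1−0.769) = 3.3290. LR = 0.75/0.15 = 5.0000.
Prior odds = 3.3290/5.0000 = 0.6658, so P(C) = 0.6658/(1+0.6658) ≈ 0.40.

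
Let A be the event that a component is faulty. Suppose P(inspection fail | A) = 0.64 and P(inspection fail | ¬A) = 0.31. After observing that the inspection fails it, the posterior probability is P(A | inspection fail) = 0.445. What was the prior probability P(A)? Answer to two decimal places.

Bayes' rule in odds form gives O(A|E) = O(A)·[P(E|A)/P(E|¬A)], hence O(A) = O(A|E)/LR.
Posterior odds = 0.445/(1−0.445) = 0.8018. LR = 0.64/0.31 = 2.0645.
Prior odds = 0.8018/2.0645 = 0.3884, so P(A) = 0.3884/(1+0.3884) ≈ 0.28.

P(A) = 0.28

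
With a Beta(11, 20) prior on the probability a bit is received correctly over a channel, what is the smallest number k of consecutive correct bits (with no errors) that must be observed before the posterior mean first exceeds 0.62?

k = 22

After k correct bits and 0 errors the posterior is Beta(11+k, 20), with mean (11+k)/(11+20+k).
Set (11+k)/(31+k) > 0.62 and solve: k > (0.62·31 − 11)/(1 − 0.62) = 21.632.
The smallest integer exceeding 21.632 is 22, and checking k=22: (33)/(53) = 0.6226 > 0.62.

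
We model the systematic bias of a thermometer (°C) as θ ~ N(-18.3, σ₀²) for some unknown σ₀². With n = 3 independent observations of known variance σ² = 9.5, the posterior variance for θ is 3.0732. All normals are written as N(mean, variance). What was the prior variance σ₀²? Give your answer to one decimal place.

σ₀² = 104.1

For the Normal–Normal model with known σ², precisions add: τ_n = τ₀ + n/σ².
So 1/σ₀² = 1/3.0732 − 3/9.5 = 0.325394 − 0.315789 = 0.009605.
Hence σ₀² = 1/0.009605 ≈ 104.1.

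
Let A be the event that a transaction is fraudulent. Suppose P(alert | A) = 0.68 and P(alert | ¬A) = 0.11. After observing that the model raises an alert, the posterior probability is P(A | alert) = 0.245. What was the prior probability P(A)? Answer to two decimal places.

Bayes' rule in odds form gives O(A|E) = O(A)·[P(E|A)/P(E|¬A)], hence O(A) = O(A|E)/LR.
Posterior odds = 0.245/(1−0.245) = 0.3245. LR = 0.68/0.11 = 6.1818.
Prior odds = 0.3245/6.1818 = 0.0525, so P(A) = 0.0525/(1+0.0525) ≈ 0.05.

P(A) = 0.05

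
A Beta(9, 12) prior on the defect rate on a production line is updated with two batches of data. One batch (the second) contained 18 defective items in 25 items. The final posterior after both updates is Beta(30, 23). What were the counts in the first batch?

Because Beta–binomial updating is additive in the counts, the combined data contributed (α_post−α_prior, β_post−β_prior) successes and failures.
Total across both batches: 30−9=21 defective items, 23−12=11 good items.
Subtract the second batch: 21−18=3 defective items and 11−7=4 good items.

3 defective items and 4 good items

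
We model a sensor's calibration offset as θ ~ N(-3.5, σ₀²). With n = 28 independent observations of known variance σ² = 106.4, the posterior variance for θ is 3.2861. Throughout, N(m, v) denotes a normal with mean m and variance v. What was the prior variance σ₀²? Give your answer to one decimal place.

σ₀² = 24.3

Posterior precision equals prior precision plus data precision: 1/σ_n² = 1/σ₀² + n/σ².
So 1/σ₀² = 1/3.2861 − 28/106.4 = 0.304312 − 0.263158 = 0.041154.
Hence σ₀² = 1/0.041154 ≈ 24.3.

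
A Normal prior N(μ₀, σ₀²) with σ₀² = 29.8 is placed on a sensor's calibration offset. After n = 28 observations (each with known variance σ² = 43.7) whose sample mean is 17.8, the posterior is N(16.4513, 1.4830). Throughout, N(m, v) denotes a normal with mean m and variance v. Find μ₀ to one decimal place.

With known observation variance, the Normal–Normal posterior has precision τ_n = τ₀ + n/σ² and mean μ_n = (τ₀μ₀ + (n/σ²)x̄)/τ_n.
Here τ₀ = 1/29.8 = 0.033557 and τ_data = 28/43.7 = 0.640732, so τ_n = 0.674289.
Rearranging for μ₀: μ₀ = (μ_n·τ_n − τ_data·x̄)/τ₀ = (16.4513·0.674289 − 0.640732·17.8) / 0.033557 = -0.312099/0.033557 ≈ -9.3.

μ₀ = -9.3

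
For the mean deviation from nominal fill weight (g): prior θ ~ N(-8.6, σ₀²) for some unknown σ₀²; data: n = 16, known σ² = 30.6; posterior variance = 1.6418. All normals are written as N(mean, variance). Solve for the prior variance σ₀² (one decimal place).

Posterior precision equals prior precision plus data precision: 1/σ_n² = 1/σ₀² + n/σ².
So 1/σ₀² = 1/1.6418 − 16/30.6 = 0.609088 − 0.522876 = 0.086212.
Hence σ₀² = 1/0.086212 ≈ 11.6.

σ₀² = 11.6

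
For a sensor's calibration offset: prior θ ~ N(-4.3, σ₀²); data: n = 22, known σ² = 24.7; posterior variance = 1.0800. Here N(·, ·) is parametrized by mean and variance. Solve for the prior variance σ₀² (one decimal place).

For the Normal–Normal model with known σ², precisions add: τ_n = τ₀ + n/σ².
So 1/σ₀² = 1/1.0800 − 22/24.7 = 0.925926 − 0.890688 = 0.035238.
Hence σ₀² = 1/0.035238 ≈ 28.4.

σ₀² = 28.4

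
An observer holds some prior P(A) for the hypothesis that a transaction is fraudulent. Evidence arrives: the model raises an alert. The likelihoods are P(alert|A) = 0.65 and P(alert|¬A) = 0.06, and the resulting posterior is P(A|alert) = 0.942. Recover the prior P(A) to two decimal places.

Bayes' rule in odds form gives O(A|E) = O(A)·[P(E|A)/P(E|¬A)], hence O(A) = O(A|E)/LR.
Posterior odds = 0.942/(1−0.942) = 16.2414. LR = 0.65/0.06 = 10.8333.
Prior odds = 16.2414/10.8333 = 1.4992, so P(A) = 1.4992/(1+1.4992) ≈ 0.60.

P(A) = 0.60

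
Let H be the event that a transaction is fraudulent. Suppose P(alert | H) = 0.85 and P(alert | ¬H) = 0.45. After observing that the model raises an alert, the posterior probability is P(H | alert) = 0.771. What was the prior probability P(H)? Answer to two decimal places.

P(H) = 0.64

In odds form, posterior odds = prior odds × likelihood ratio, so prior odds = posterior odds ÷ LR.
Posterior odds = 0.771/(1−0.771) = 3.3668. LR = 0.85/0.45 = 1.8889.
Prior odds = 3.3668/1.8889 = 1.7824, so P(H) = 1.7824/(1+1.7824) ≈ 0.64.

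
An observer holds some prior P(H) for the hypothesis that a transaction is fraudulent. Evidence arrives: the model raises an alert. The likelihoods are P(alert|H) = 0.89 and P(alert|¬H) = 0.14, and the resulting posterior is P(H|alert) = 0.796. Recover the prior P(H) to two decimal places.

P(H) = 0.38

In odds form, posterior odds = prior odds × likelihood ratio, so prior odds = posterior odds ÷ LR.
Posterior odds = 0.796/(1−0.796) = 3.9020. LR = 0.89/0.14 = 6.3571.
Prior odds = 3.9020/6.3571 = 0.6138, so P(H) = 0.6138/(1+0.6138) ≈ 0.38.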